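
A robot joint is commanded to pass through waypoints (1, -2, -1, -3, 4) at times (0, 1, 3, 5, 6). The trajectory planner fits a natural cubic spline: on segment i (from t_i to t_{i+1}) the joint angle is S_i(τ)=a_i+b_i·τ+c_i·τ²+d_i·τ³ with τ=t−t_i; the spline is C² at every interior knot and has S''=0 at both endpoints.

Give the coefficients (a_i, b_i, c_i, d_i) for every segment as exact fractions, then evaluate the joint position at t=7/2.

Δ: Δ0=-3, Δ1=1/2, Δ2=-1, Δ3=7
row 1: diag=6, rhs=21; c'=1/3, d'=7/2
row 2: denom=8−2·1/3=22/3; d'=(-9−2·7/2)/(22/3)=-24/11
row 3: denom=6−2·3/11=60/11; d'=(48−2·-24/11)/(60/11)=48/5
back: M3=48/5
back: M2=-24/11−3/11·48/5=-24/5
back: M1=7/2−1/3·-24/5=51/10
M: M0=0, M1=51/10, M2=-24/5, M3=48/5, M4=0
seg 0: a=1, c=M0/2=0, d=(M1−M0)/(6·1)=17/20, b=Δ0−h0·(2M0+M1)/6=-77/20
seg 1: a=-2, c=M1/2=51/20, d=(M2−M1)/(6·2)=-33/40, b=Δ1−h1·(2M1+M2)/6=-13/10
seg 2: a=-1, c=M2/2=-12/5, d=(M3−M2)/(6·2)=6/5, b=Δ2−h2·(2M2+M3)/6=-1
seg 3: a=-3, c=M3/2=24/5, d=(M4−M3)/(6·1)=-8/5, b=Δ3−h3·(2M3+M4)/6=19/5
t_q=7/2 → seg 2, τ=1/2; S=-1+-1·τ+-12/5·τ²+6/5·τ³=-39/20

  seg 0: a=1 b=-77/20 c=0 d=17/20
  seg 1: a=-2 b=-13/10 c=51/20 d=-33/40
  seg 2: a=-1 b=-1 c=-12/5 d=6/5
  seg 3: a=-3 b=19/5 c=24/5 d=-8/5
S(7/2) = -39/20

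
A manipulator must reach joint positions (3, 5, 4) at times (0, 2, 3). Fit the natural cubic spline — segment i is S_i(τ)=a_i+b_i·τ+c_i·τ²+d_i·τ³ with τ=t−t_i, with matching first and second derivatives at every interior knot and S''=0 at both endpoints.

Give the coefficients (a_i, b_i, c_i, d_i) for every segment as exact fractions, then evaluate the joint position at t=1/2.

Δ: Δ0=1, Δ1=-1
row 1: diag=6, rhs=-12; c'=1/6, d'=-2
back: M1=-2
M: M0=0, M1=-2, M2=0
seg 0: a=3, c=M0/2=0, d=(M1−M0)/(6·2)=-1/6, b=Δ0−h0·(2M0+M1)/6=5/3
seg 1: a=5, c=M1/2=-1, d=(M2−M1)/(6·1)=1/3, b=Δ1−h1·(2M1+M2)/6=-1/3
t_q=1/2 → seg 0, τ=1/2; S=3+5/3·τ+0·τ²+-1/6·τ³=61/16

  seg 0: a=3 b=5/3 c=0 d=-1/6
  seg 1: a=5 b=-1/3 c=-1 d=1/3
S(1/2) = 61/16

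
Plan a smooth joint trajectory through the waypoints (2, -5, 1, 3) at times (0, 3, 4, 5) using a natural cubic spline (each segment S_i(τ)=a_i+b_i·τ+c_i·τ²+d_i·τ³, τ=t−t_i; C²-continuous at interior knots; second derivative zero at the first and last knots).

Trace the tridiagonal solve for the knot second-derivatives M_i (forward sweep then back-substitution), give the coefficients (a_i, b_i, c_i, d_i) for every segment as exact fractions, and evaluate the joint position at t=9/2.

  seg 0: a=2 b=-553/93 c=0 d=112/279
  seg 1: a=-5 b=455/93 c=112/31 d=-233/93
  seg 2: a=1 b=428/93 c=-121/31 d=121/93
S(9/2) = 617/248

Δ: Δ0=-7/3, Δ1=6, Δ2=2
row 1: diag=8, rhs=50; c'=1/8, d'=25/4
row 2: denom=4−1·1/8=31/8; d'=(-24−1·25/4)/(31/8)=-242/31
back: M2=-242/31
back: M1=25/4−1/8·-242/31=224/31
M: M0=0, M1=224/31, M2=-242/31, M3=0
seg 0: a=2, c=M0/2=0, d=(M1−M0)/(6·3)=112/279, b=Δ0−h0·(2M0+M1)/6=-553/93
seg 1: a=-5, c=M1/2=112/31, d=(M2−M1)/(6·1)=-233/93, b=Δ1−h1·(2M1+M2)/6=455/93
seg 2: a=1, c=M2/2=-121/31, d=(M3−M2)/(6·1)=121/93, b=Δ2−h2·(2M2+M3)/6=428/93
t_q=9/2 → seg 2, τ=1/2; S=1+428/93·τ+-121/31·τ²+121/93·τ³=617/248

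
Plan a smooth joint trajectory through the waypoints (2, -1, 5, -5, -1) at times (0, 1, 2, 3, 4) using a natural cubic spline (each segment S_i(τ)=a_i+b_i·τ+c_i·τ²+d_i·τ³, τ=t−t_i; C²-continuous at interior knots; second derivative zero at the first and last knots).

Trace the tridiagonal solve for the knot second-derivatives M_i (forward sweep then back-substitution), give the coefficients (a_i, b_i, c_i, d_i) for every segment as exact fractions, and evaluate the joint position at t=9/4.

Δ: Δ0=-3, Δ1=6, Δ2=-10, Δ3=4
row 1: diag=4, rhs=54; c'=1/4, d'=27/2
row 2: denom=4−1·1/4=15/4; d'=(-96−1·27/2)/(15/4)=-146/5
row 3: denom=4−1·4/15=56/15; d'=(84−1·-146/5)/(56/15)=849/28
back: M3=849/28
back: M2=-146/5−4/15·849/28=-261/7
back: M1=27/2−1/4·-261/7=639/28
M: M0=0, M1=639/28, M2=-261/7, M3=849/28, M4=0
seg 0: a=2, c=M0/2=0, d=(M1−M0)/(6·1)=213/56, b=Δ0−h0·(2M0+M1)/6=-381/56
seg 1: a=-1, c=M1/2=639/56, d=(M2−M1)/(6·1)=-561/56, b=Δ1−h1·(2M1+M2)/6=129/28
seg 2: a=5, c=M2/2=-261/14, d=(M3−M2)/(6·1)=631/56, b=Δ2−h2·(2M2+M3)/6=-21/8
seg 3: a=-5, c=M3/2=849/56, d=(M4−M3)/(6·1)=-283/56, b=Δ3−h3·(2M3+M4)/6=-171/28
t_q=9/4 → seg 2, τ=1/4; S=5+-21/8·τ+-261/14·τ²+631/56·τ³=12023/3584

  seg 0: a=2 b=-381/56 c=0 d=213/56
  seg 1: a=-1 b=129/28 c=639/56 d=-561/56
  seg 2: a=5 b=-21/8 c=-261/14 d=631/56
  seg 3: a=-5 b=-171/28 c=849/56 d=-283/56
S(9/4) = 12023/3584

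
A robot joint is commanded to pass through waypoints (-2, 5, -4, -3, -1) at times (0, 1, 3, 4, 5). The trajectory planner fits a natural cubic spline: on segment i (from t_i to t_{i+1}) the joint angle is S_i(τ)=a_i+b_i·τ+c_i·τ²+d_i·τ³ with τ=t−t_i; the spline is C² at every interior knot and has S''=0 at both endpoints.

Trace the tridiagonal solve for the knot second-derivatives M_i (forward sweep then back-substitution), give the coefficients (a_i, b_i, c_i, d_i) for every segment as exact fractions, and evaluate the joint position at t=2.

Δ: Δ0=7, Δ1=-9/2, Δ2=1, Δ3=2
row 1: diag=6, rhs=-69; c'=1/3, d'=-23/2
row 2: denom=6−2·1/3=16/3; d'=(33−2·-23/2)/(16/3)=21/2
row 3: denom=4−1·3/16=61/16; d'=(6−1·21/2)/(61/16)=-72/61
back: M3=-72/61
back: M2=21/2−3/16·-72/61=654/61
back: M1=-23/2−1/3·654/61=-1839/122
M: M0=0, M1=-1839/122, M2=654/61, M3=-72/61, M4=0
seg 0: a=-2, c=M0/2=0, d=(M1−M0)/(6·1)=-613/244, b=Δ0−h0·(2M0+M1)/6=2321/244
seg 1: a=5, c=M1/2=-1839/244, d=(M2−M1)/(6·2)=1049/488, b=Δ1−h1·(2M1+M2)/6=241/122
seg 2: a=-4, c=M2/2=327/61, d=(M3−M2)/(6·1)=-121/61, b=Δ2−h2·(2M2+M3)/6=-145/61
seg 3: a=-3, c=M3/2=-36/61, d=(M4−M3)/(6·1)=12/61, b=Δ3−h3·(2M3+M4)/6=146/61
t_q=2 → seg 1, τ=1; S=5+241/122·τ+-1839/244·τ²+1049/488·τ³=775/488

  seg 0: a=-2 b=2321/244 c=0 d=-613/244
  seg 1: a=5 b=241/122 c=-1839/244 d=1049/488
  seg 2: a=-4 b=-145/61 c=327/61 d=-121/61
  seg 3: a=-3 b=146/61 c=-36/61 d=12/61
S(2) = 775/488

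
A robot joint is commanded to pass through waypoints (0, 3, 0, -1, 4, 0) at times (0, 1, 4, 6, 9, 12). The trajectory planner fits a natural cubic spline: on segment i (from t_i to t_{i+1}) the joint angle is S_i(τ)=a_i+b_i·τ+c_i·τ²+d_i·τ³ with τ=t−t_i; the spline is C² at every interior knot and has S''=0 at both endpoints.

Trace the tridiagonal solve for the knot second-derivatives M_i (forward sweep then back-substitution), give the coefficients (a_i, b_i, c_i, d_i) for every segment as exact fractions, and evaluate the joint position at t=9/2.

Δ: Δ0=3, Δ1=-1, Δ2=-1/2, Δ3=5/3, Δ4=-4/3
row 1: diag=8, rhs=-24; c'=3/8, d'=-3
row 2: denom=10−3·3/8=71/8; d'=(3−3·-3)/(71/8)=96/71
row 3: denom=10−2·16/71=678/71; d'=(13−2·96/71)/(678/71)=731/678
row 4: denom=12−3·71/226=2499/226; d'=(-18−3·731/678)/(2499/226)=-4799/2499
back: M4=-4799/2499
back: M3=731/678−71/226·-4799/2499=4202/2499
back: M2=96/71−16/71·4202/2499=2432/2499
back: M1=-3−3/8·2432/2499=-2803/833
M: M0=0, M1=-2803/833, M2=2432/2499, M3=4202/2499, M4=-4799/2499, M5=0
seg 0: a=0, c=M0/2=0, d=(M1−M0)/(6·1)=-2803/4998, b=Δ0−h0·(2M0+M1)/6=17797/4998
seg 1: a=3, c=M1/2=-2803/1666, d=(M2−M1)/(6·3)=10841/44982, b=Δ1−h1·(2M1+M2)/6=4694/2499
seg 2: a=0, c=M2/2=1216/2499, d=(M3−M2)/(6·2)=295/4998, b=Δ2−h2·(2M2+M3)/6=-8543/4998
seg 3: a=-1, c=M3/2=2101/2499, d=(M4−M3)/(6·3)=-9001/44982, b=Δ3−h3·(2M3+M4)/6=225/238
seg 4: a=4, c=M4/2=-4799/4998, d=(M5−M4)/(6·3)=4799/44982, b=Δ4−h4·(2M4+M5)/6=489/833
t_q=9/2 → seg 2, τ=1/2; S=0+-8543/4998·τ+1216/2499·τ²+295/4998·τ³=-9671/13328

  seg 0: a=0 b=17797/4998 c=0 d=-2803/4998
  seg 1: a=3 b=4694/2499 c=-2803/1666 d=10841/44982
  seg 2: a=0 b=-8543/4998 c=1216/2499 d=295/4998
  seg 3: a=-1 b=225/238 c=2101/2499 d=-9001/44982
  seg 4: a=4 b=489/833 c=-4799/4998 d=4799/44982
S(9/2) = -9671/13328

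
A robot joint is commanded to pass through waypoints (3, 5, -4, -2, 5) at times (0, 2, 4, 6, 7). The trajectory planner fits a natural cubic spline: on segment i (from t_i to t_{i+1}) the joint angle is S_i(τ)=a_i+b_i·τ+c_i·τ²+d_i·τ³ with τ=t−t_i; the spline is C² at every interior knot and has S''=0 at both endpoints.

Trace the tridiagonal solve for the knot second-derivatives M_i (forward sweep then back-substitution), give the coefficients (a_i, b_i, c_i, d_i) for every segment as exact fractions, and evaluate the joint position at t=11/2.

Δ: Δ0=1, Δ1=-9/2, Δ2=1, Δ3=7
row 1: diag=8, rhs=-33; c'=1/4, d'=-33/8
row 2: denom=8−2·1/4=15/2; d'=(33−2·-33/8)/(15/2)=11/2
row 3: denom=6−2·4/15=82/15; d'=(36−2·11/2)/(82/15)=375/82
back: M3=375/82
back: M2=11/2−4/15·375/82=351/82
back: M1=-33/8−1/4·351/82=-213/41
M: M0=0, M1=-213/41, M2=351/82, M3=375/82, M4=0
seg 0: a=3, c=M0/2=0, d=(M1−M0)/(6·2)=-71/164, b=Δ0−h0·(2M0+M1)/6=112/41
seg 1: a=5, c=M1/2=-213/82, d=(M2−M1)/(6·2)=259/328, b=Δ1−h1·(2M1+M2)/6=-101/41
seg 2: a=-4, c=M2/2=351/164, d=(M3−M2)/(6·2)=1/41, b=Δ2−h2·(2M2+M3)/6=-277/82
seg 3: a=-2, c=M3/2=375/164, d=(M4−M3)/(6·1)=-125/164, b=Δ3−h3·(2M3+M4)/6=449/82
t_q=11/2 → seg 2, τ=3/2; S=-4+-277/82·τ+351/164·τ²+1/41·τ³=-2735/656

  seg 0: a=3 b=112/41 c=0 d=-71/164
  seg 1: a=5 b=-101/41 c=-213/82 d=259/328
  seg 2: a=-4 b=-277/82 c=351/164 d=1/41
  seg 3: a=-2 b=449/82 c=375/164 d=-125/164
S(11/2) = -2735/656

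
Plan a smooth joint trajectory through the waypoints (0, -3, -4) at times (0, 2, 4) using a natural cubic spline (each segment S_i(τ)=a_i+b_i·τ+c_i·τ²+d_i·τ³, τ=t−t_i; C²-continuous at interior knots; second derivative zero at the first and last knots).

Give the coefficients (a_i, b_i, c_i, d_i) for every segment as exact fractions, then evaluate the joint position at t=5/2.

Δ: Δ0=-3/2, Δ1=-1/2
row 1: diag=8, rhs=6; c'=1/4, d'=3/4
back: M1=3/4
M: M0=0, M1=3/4, M2=0
seg 0: a=0, c=M0/2=0, d=(M1−M0)/(6·2)=1/16, b=Δ0−h0·(2M0+M1)/6=-7/4
seg 1: a=-3, c=M1/2=3/8, d=(M2−M1)/(6·2)=-1/16, b=Δ1−h1·(2M1+M2)/6=-1
t_q=5/2 → seg 1, τ=1/2; S=-3+-1·τ+3/8·τ²+-1/16·τ³=-437/128

  seg 0: a=0 b=-7/4 c=0 d=1/16
  seg 1: a=-3 b=-1 c=3/8 d=-1/16
S(5/2) = -437/128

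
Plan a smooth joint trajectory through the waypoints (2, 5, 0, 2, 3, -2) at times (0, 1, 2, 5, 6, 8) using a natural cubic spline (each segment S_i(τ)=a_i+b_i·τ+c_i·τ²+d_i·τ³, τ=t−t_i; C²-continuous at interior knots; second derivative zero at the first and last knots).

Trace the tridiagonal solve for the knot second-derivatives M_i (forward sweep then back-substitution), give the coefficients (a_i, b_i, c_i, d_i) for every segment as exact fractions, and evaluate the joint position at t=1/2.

Δ: Δ0=3, Δ1=-5, Δ2=2/3, Δ3=1, Δ4=-5/2
row 1: diag=4, rhs=-48; c'=1/4, d'=-12
row 2: denom=8−1·1/4=31/4; d'=(34−1·-12)/(31/4)=184/31
row 3: denom=8−3·12/31=212/31; d'=(2−3·184/31)/(212/31)=-245/106
row 4: denom=6−1·31/212=1241/212; d'=(-21−1·-245/106)/(1241/212)=-3962/1241
back: M4=-3962/1241
back: M3=-245/106−31/212·-3962/1241=-2289/1241
back: M2=184/31−12/31·-2289/1241=8252/1241
back: M1=-12−1/4·8252/1241=-16955/1241
M: M0=0, M1=-16955/1241, M2=8252/1241, M3=-2289/1241, M4=-3962/1241, M5=0
seg 0: a=2, c=M0/2=0, d=(M1−M0)/(6·1)=-16955/7446, b=Δ0−h0·(2M0+M1)/6=39293/7446
seg 1: a=5, c=M1/2=-16955/2482, d=(M2−M1)/(6·1)=25207/7446, b=Δ1−h1·(2M1+M2)/6=-5786/3723
seg 2: a=0, c=M2/2=4126/1241, d=(M3−M2)/(6·3)=-10541/22338, b=Δ2−h2·(2M2+M3)/6=-37681/7446
seg 3: a=2, c=M3/2=-2289/2482, d=(M4−M3)/(6·1)=-1673/7446, b=Δ3−h3·(2M3+M4)/6=7993/3723
seg 4: a=3, c=M4/2=-1981/1241, d=(M5−M4)/(6·2)=1981/7446, b=Δ4−h4·(2M4+M5)/6=-2767/7446
t_q=1/2 → seg 0, τ=1/2; S=2+39293/7446·τ+0·τ²+-16955/7446·τ³=86451/19856

  seg 0: a=2 b=39293/7446 c=0 d=-16955/7446
  seg 1: a=5 b=-5786/3723 c=-16955/2482 d=25207/7446
  seg 2: a=0 b=-37681/7446 c=4126/1241 d=-10541/22338
  seg 3: a=2 b=7993/3723 c=-2289/2482 d=-1673/7446
  seg 4: a=3 b=-2767/7446 c=-1981/1241 d=1981/7446
S(1/2) = 86451/19856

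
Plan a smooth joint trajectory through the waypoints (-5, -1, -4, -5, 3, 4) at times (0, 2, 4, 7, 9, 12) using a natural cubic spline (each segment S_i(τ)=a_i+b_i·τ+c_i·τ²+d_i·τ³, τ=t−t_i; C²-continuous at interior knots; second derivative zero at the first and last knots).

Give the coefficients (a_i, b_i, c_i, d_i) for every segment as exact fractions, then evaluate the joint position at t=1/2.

Δ: Δ0=2, Δ1=-3/2, Δ2=-1/3, Δ3=4, Δ4=1/3
row 1: diag=8, rhs=-21; c'=1/4, d'=-21/8
row 2: denom=10−2·1/4=19/2; d'=(7−2·-21/8)/(19/2)=49/38
row 3: denom=10−3·6/19=172/19; d'=(26−3·49/38)/(172/19)=841/344
row 4: denom=10−2·19/86=411/43; d'=(-22−2·841/344)/(411/43)=-4625/1644
back: M4=-4625/1644
back: M3=841/344−19/86·-4625/1644=5041/1644
back: M2=49/38−6/19·5041/1644=44/137
back: M1=-21/8−1/4·44/137=-2965/1096
M: M0=0, M1=-2965/1096, M2=44/137, M3=5041/1644, M4=-4625/1644, M5=0
seg 0: a=-5, c=M0/2=0, d=(M1−M0)/(6·2)=-2965/13152, b=Δ0−h0·(2M0+M1)/6=9541/3288
seg 1: a=-1, c=M1/2=-2965/2192, d=(M2−M1)/(6·2)=3317/13152, b=Δ1−h1·(2M1+M2)/6=323/1644
seg 2: a=-4, c=M2/2=22/137, d=(M3−M2)/(6·3)=4513/29592, b=Δ2−h2·(2M2+M3)/6=-7193/3288
seg 3: a=-5, c=M3/2=5041/3288, d=(M4−M3)/(6·2)=-537/1096, b=Δ3−h3·(2M3+M4)/6=4757/1644
seg 4: a=3, c=M4/2=-4625/3288, d=(M5−M4)/(6·3)=4625/29592, b=Δ4−h4·(2M4+M5)/6=5173/1644
t_q=1/2 → seg 0, τ=1/2; S=-5+9541/3288·τ+0·τ²+-2965/13152·τ³=-125463/35072

  seg 0: a=-5 b=9541/3288 c=0 d=-2965/13152
  seg 1: a=-1 b=323/1644 c=-2965/2192 d=3317/13152
  seg 2: a=-4 b=-7193/3288 c=22/137 d=4513/29592
  seg 3: a=-5 b=4757/1644 c=5041/3288 d=-537/1096
  seg 4: a=3 b=5173/1644 c=-4625/3288 d=4625/29592
S(1/2) = -125463/35072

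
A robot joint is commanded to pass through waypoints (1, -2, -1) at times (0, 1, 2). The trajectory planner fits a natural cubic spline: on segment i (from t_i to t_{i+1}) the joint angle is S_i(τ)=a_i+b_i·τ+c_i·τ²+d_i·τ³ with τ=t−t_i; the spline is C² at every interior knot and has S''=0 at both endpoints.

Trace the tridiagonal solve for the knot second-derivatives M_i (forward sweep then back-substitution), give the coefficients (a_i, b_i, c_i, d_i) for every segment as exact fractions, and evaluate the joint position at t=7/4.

Δ: Δ0=-3, Δ1=1
row 1: diag=4, rhs=24; c'=1/4, d'=6
back: M1=6
M: M0=0, M1=6, M2=0
seg 0: a=1, c=M0/2=0, d=(M1−M0)/(6·1)=1, b=Δ0−h0·(2M0+M1)/6=-4
seg 1: a=-2, c=M1/2=3, d=(M2−M1)/(6·1)=-1, b=Δ1−h1·(2M1+M2)/6=-1
t_q=7/4 → seg 1, τ=3/4; S=-2+-1·τ+3·τ²+-1·τ³=-95/64

  seg 0: a=1 b=-4 c=0 d=1
  seg 1: a=-2 b=-1 c=3 d=-1
S(7/4) = -95/64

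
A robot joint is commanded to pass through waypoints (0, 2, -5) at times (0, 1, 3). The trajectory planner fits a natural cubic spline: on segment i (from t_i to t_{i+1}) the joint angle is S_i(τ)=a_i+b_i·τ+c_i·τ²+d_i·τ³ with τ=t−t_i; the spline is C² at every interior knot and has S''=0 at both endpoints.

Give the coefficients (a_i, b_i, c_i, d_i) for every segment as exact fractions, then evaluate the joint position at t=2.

  seg 0: a=0 b=35/12 c=0 d=-11/12
  seg 1: a=2 b=1/6 c=-11/4 d=11/24
S(2) = -1/8

Δ: Δ0=2, Δ1=-7/2
row 1: diag=6, rhs=-33; c'=1/3, d'=-11/2
back: M1=-11/2
M: M0=0, M1=-11/2, M2=0
seg 0: a=0, c=M0/2=0, d=(M1−M0)/(6·1)=-11/12, b=Δ0−h0·(2M0+M1)/6=35/12
seg 1: a=2, c=M1/2=-11/4, d=(M2−M1)/(6·2)=11/24, b=Δ1−h1·(2M1+M2)/6=1/6
t_q=2 → seg 1, τ=1; S=2+1/6·τ+-11/4·τ²+11/24·τ³=-1/8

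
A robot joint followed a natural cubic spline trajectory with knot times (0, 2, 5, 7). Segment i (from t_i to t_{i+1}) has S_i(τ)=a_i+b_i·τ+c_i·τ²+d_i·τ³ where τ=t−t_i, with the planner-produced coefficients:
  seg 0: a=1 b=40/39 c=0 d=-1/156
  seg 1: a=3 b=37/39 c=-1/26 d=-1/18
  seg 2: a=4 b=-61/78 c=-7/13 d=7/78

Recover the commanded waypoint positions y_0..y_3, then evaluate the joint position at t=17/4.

y_0 = S_0(0) = a_0 = 1
y_1 = S_1(0) = a_1 = 3
y_2 = S_2(0) = a_2 = 4
y_3 = S_2(2) = 1
t_q=17/4 is in segment 1 (τ=9/4); S_1(τ)=7167/1664

y_0=1 y_1=3 y_2=4 y_3=1
S(17/4) = 7167/1664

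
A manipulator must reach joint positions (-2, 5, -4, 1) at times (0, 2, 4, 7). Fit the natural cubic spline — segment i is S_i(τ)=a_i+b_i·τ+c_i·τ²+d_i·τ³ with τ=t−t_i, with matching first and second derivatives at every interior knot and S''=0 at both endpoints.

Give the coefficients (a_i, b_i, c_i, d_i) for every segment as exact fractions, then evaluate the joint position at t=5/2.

Δ: Δ0=7/2, Δ1=-9/2, Δ2=5/3
row 1: diag=8, rhs=-48; c'=1/4, d'=-6
row 2: denom=10−2·1/4=19/2; d'=(37−2·-6)/(19/2)=98/19
back: M2=98/19
back: M1=-6−1/4·98/19=-277/38
M: M0=0, M1=-277/38, M2=98/19, M3=0
seg 0: a=-2, c=M0/2=0, d=(M1−M0)/(6·2)=-277/456, b=Δ0−h0·(2M0+M1)/6=338/57
seg 1: a=5, c=M1/2=-277/76, d=(M2−M1)/(6·2)=473/456, b=Δ1−h1·(2M1+M2)/6=-155/114
seg 2: a=-4, c=M2/2=49/19, d=(M3−M2)/(6·3)=-49/171, b=Δ2−h2·(2M2+M3)/6=-199/57
t_q=5/2 → seg 1, τ=1/2; S=5+-155/114·τ+-277/76·τ²+473/456·τ³=4303/1216

  seg 0: a=-2 b=338/57 c=0 d=-277/456
  seg 1: a=5 b=-155/114 c=-277/76 d=473/456
  seg 2: a=-4 b=-199/57 c=49/19 d=-49/171
S(5/2) = 4303/1216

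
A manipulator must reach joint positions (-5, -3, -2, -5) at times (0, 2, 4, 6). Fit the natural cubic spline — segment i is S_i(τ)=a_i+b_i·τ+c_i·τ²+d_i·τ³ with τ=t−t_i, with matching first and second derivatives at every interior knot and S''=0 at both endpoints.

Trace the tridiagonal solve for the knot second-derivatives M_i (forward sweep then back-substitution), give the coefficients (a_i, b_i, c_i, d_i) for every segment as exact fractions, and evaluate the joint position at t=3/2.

  seg 0: a=-5 b=1 c=0 d=0
  seg 1: a=-3 b=1 c=0 d=-1/8
  seg 2: a=-2 b=-1/2 c=-3/4 d=1/8
S(3/2) = -7/2

Δ: Δ0=1, Δ1=1/2, Δ2=-3/2
row 1: diag=8, rhs=-3; c'=1/4, d'=-3/8
row 2: denom=8−2·1/4=15/2; d'=(-12−2·-3/8)/(15/2)=-3/2
back: M2=-3/2
back: M1=-3/8−1/4·-3/2=0
M: M0=0, M1=0, M2=-3/2, M3=0
seg 0: a=-5, c=M0/2=0, d=(M1−M0)/(6·2)=0, b=Δ0−h0·(2M0+M1)/6=1
seg 1: a=-3, c=M1/2=0, d=(M2−M1)/(6·2)=-1/8, b=Δ1−h1·(2M1+M2)/6=1
seg 2: a=-2, c=M2/2=-3/4, d=(M3−M2)/(6·2)=1/8, b=Δ2−h2·(2M2+M3)/6=-1/2
t_q=3/2 → seg 0, τ=3/2; S=-5+1·τ+0·τ²+0·τ³=-7/2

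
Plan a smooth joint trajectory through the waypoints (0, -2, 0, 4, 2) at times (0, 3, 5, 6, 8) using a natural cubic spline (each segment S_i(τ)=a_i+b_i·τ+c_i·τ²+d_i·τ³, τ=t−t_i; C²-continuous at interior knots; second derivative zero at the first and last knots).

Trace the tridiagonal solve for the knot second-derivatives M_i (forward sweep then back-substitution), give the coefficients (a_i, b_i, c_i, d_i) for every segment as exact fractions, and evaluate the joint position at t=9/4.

Δ: Δ0=-2/3, Δ1=1, Δ2=4, Δ3=-1
row 1: diag=10, rhs=10; c'=1/5, d'=1
row 2: denom=6−2·1/5=28/5; d'=(18−2·1)/(28/5)=20/7
row 3: denom=6−1·5/28=163/28; d'=(-30−1·20/7)/(163/28)=-920/163
back: M3=-920/163
back: M2=20/7−5/28·-920/163=630/163
back: M1=1−1/5·630/163=37/163
M: M0=0, M1=37/163, M2=630/163, M3=-920/163, M4=0
seg 0: a=0, c=M0/2=0, d=(M1−M0)/(6·3)=37/2934, b=Δ0−h0·(2M0+M1)/6=-763/978
seg 1: a=-2, c=M1/2=37/326, d=(M2−M1)/(6·2)=593/1956, b=Δ1−h1·(2M1+M2)/6=-215/489
seg 2: a=0, c=M2/2=315/163, d=(M3−M2)/(6·1)=-775/489, b=Δ2−h2·(2M2+M3)/6=1786/489
seg 3: a=4, c=M3/2=-460/163, d=(M4−M3)/(6·2)=230/489, b=Δ3−h3·(2M3+M4)/6=1351/489
t_q=9/4 → seg 0, τ=9/4; S=0+-763/978·τ+0·τ²+37/2934·τ³=-33627/20864

  seg 0: a=0 b=-763/978 c=0 d=37/2934
  seg 1: a=-2 b=-215/489 c=37/326 d=593/1956
  seg 2: a=0 b=1786/489 c=315/163 d=-775/489
  seg 3: a=4 b=1351/489 c=-460/163 d=230/489
S(9/4) = -33627/20864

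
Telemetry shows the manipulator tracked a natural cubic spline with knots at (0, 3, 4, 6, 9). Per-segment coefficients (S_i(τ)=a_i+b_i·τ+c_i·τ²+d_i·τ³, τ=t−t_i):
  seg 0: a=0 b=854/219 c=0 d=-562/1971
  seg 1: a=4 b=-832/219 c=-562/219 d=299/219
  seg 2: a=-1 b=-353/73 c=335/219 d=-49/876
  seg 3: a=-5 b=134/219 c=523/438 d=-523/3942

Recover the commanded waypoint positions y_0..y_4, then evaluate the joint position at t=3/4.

y_0=0 y_1=4 y_2=-1 y_3=-5 y_4=4
S(3/4) = 6551/2336

y_0 = S_0(0) = a_0 = 0
y_1 = S_1(0) = a_1 = 4
y_2 = S_2(0) = a_2 = -1
y_3 = S_3(0) = a_3 = -5
y_4 = S_3(3) = 4
t_q=3/4 is in segment 0 (τ=3/4); S_0(τ)=6551/2336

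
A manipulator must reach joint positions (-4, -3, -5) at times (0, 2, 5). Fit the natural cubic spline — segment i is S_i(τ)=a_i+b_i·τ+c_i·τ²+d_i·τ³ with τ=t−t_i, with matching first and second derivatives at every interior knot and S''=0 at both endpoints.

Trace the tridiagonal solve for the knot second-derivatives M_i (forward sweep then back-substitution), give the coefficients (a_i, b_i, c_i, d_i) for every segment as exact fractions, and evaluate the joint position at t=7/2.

  seg 0: a=-4 b=11/15 c=0 d=-7/120
  seg 1: a=-3 b=1/30 c=-7/20 d=7/180
S(7/2) = -577/160

Δ: Δ0=1/2, Δ1=-2/3
row 1: diag=10, rhs=-7; c'=3/10, d'=-7/10
back: M1=-7/10
M: M0=0, M1=-7/10, M2=0
seg 0: a=-4, c=M0/2=0, d=(M1−M0)/(6·2)=-7/120, b=Δ0−h0·(2M0+M1)/6=11/15
seg 1: a=-3, c=M1/2=-7/20, d=(M2−M1)/(6·3)=7/180, b=Δ1−h1·(2M1+M2)/6=1/30
t_q=7/2 → seg 1, τ=3/2; S=-3+1/30·τ+-7/20·τ²+7/180·τ³=-577/160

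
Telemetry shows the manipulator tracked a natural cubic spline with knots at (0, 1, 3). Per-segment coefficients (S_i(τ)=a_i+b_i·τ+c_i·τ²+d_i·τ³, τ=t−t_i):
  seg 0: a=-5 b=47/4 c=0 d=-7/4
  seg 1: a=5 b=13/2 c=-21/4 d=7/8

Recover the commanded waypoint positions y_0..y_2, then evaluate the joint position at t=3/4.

y_0 = S_0(0) = a_0 = -5
y_1 = S_1(0) = a_1 = 5
y_2 = S_1(2) = 4
t_q=3/4 is in segment 0 (τ=3/4); S_0(τ)=787/256

y_0=-5 y_1=5 y_2=4
S(3/4) = 787/256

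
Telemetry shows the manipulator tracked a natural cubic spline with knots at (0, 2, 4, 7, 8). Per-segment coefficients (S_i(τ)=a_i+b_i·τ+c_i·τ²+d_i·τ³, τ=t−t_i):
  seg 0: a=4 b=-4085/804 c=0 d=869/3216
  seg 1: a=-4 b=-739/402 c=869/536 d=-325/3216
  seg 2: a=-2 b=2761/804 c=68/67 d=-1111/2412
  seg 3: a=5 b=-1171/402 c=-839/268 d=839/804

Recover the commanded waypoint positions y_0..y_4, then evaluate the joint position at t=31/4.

y_0=4 y_1=-4 y_2=-2 y_3=5 y_4=0
S(31/4) = 25635/17152

y_0 = S_0(0) = a_0 = 4
y_1 = S_1(0) = a_1 = -4
y_2 = S_2(0) = a_2 = -2
y_3 = S_3(0) = a_3 = 5
y_4 = S_3(1) = 0
t_q=31/4 is in segment 3 (τ=3/4); S_3(τ)=25635/17152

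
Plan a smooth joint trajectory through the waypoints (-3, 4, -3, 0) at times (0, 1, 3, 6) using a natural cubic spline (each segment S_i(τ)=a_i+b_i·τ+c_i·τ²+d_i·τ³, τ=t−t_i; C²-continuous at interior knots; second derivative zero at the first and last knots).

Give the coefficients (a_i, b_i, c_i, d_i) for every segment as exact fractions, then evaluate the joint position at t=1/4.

Δ: Δ0=7, Δ1=-7/2, Δ2=1
row 1: diag=6, rhs=-63; c'=1/3, d'=-21/2
row 2: denom=10−2·1/3=28/3; d'=(27−2·-21/2)/(28/3)=36/7
back: M2=36/7
back: M1=-21/2−1/3·36/7=-171/14
M: M0=0, M1=-171/14, M2=36/7, M3=0
seg 0: a=-3, c=M0/2=0, d=(M1−M0)/(6·1)=-57/28, b=Δ0−h0·(2M0+M1)/6=253/28
seg 1: a=4, c=M1/2=-171/28, d=(M2−M1)/(6·2)=81/56, b=Δ1−h1·(2M1+M2)/6=41/14
seg 2: a=-3, c=M2/2=18/7, d=(M3−M2)/(6·3)=-2/7, b=Δ2−h2·(2M2+M3)/6=-29/7
t_q=1/4 → seg 0, τ=1/4; S=-3+253/28·τ+0·τ²+-57/28·τ³=-1385/1792

  seg 0: a=-3 b=253/28 c=0 d=-57/28
  seg 1: a=4 b=41/14 c=-171/28 d=81/56
  seg 2: a=-3 b=-29/7 c=18/7 d=-2/7
S(1/4) = -1385/1792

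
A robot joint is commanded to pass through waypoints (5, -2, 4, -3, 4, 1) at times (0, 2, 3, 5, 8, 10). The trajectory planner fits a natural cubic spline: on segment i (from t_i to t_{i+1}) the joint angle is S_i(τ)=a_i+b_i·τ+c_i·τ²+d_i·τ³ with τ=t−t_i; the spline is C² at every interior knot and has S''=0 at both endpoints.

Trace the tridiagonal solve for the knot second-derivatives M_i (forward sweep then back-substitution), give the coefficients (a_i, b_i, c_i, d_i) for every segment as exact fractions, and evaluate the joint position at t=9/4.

  seg 0: a=5 b=-131579/17670 c=0 d=34867/35340
  seg 1: a=-2 b=77623/17670 c=34867/5890 d=-38102/8835
  seg 2: a=4 b=58213/17670 c=-41337/5890 d=31991/17670
  seg 3: a=-3 b=-53939/17670 c=4529/1178 d=-18106/26505
  seg 4: a=4 b=27763/17670 c=-13567/5890 d=13567/35340
S(9/4) = -28233/47120

Δ: Δ0=-7/2, Δ1=6, Δ2=-7/2, Δ3=7/3, Δ4=-3/2
row 1: diag=6, rhs=57; c'=1/6, d'=19/2
row 2: denom=6−1·1/6=35/6; d'=(-57−1·19/2)/(35/6)=-57/5
row 3: denom=10−2·12/35=326/35; d'=(35−2·-57/5)/(326/35)=2023/326
row 4: denom=10−3·105/326=2945/326; d'=(-23−3·2023/326)/(2945/326)=-13567/2945
back: M4=-13567/2945
back: M3=2023/326−105/326·-13567/2945=4529/589
back: M2=-57/5−12/35·4529/589=-41337/2945
back: M1=19/2−1/6·-41337/2945=34867/2945
M: M0=0, M1=34867/2945, M2=-41337/2945, M3=4529/589, M4=-13567/2945, M5=0
seg 0: a=5, c=M0/2=0, d=(M1−M0)/(6·2)=34867/35340, b=Δ0−h0·(2M0+M1)/6=-131579/17670
seg 1: a=-2, c=M1/2=34867/5890, d=(M2−M1)/(6·1)=-38102/8835, b=Δ1−h1·(2M1+M2)/6=77623/17670
seg 2: a=4, c=M2/2=-41337/5890, d=(M3−M2)/(6·2)=31991/17670, b=Δ2−h2·(2M2+M3)/6=58213/17670
seg 3: a=-3, c=M3/2=4529/1178, d=(M4−M3)/(6·3)=-18106/26505, b=Δ3−h3·(2M3+M4)/6=-53939/17670
seg 4: a=4, c=M4/2=-13567/5890, d=(M5−M4)/(6·2)=13567/35340, b=Δ4−h4·(2M4+M5)/6=27763/17670
t_q=9/4 → seg 1, τ=1/4; S=-2+77623/17670·τ+34867/5890·τ²+-38102/8835·τ³=-28233/47120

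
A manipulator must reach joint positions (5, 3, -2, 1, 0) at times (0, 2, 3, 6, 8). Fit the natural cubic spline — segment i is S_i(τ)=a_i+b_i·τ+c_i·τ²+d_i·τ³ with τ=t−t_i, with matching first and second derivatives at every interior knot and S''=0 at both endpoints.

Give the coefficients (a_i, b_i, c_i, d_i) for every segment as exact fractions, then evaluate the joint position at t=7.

Δ: Δ0=-1, Δ1=-5, Δ2=1, Δ3=-1/2
row 1: diag=6, rhs=-24; c'=1/6, d'=-4
row 2: denom=8−1·1/6=47/6; d'=(36−1·-4)/(47/6)=240/47
row 3: denom=10−3·18/47=416/47; d'=(-9−3·240/47)/(416/47)=-1143/416
back: M3=-1143/416
back: M2=240/47−18/47·-1143/416=1281/208
back: M1=-4−1/6·1281/208=-2091/416
M: M0=0, M1=-2091/416, M2=1281/208, M3=-1143/416, M4=0
seg 0: a=5, c=M0/2=0, d=(M1−M0)/(6·2)=-697/1664, b=Δ0−h0·(2M0+M1)/6=281/416
seg 1: a=3, c=M1/2=-2091/832, d=(M2−M1)/(6·1)=1551/832, b=Δ1−h1·(2M1+M2)/6=-905/208
seg 2: a=-2, c=M2/2=1281/416, d=(M3−M2)/(6·3)=-95/192, b=Δ2−h2·(2M2+M3)/6=-3149/832
seg 3: a=1, c=M3/2=-1143/832, d=(M4−M3)/(6·2)=381/1664, b=Δ3−h3·(2M3+M4)/6=277/208
t_q=7 → seg 3, τ=1; S=1+277/208·τ+-1143/832·τ²+381/1664·τ³=1975/1664

  seg 0: a=5 b=281/416 c=0 d=-697/1664
  seg 1: a=3 b=-905/208 c=-2091/832 d=1551/832
  seg 2: a=-2 b=-3149/832 c=1281/416 d=-95/192
  seg 3: a=1 b=277/208 c=-1143/832 d=381/1664
S(7) = 1975/1664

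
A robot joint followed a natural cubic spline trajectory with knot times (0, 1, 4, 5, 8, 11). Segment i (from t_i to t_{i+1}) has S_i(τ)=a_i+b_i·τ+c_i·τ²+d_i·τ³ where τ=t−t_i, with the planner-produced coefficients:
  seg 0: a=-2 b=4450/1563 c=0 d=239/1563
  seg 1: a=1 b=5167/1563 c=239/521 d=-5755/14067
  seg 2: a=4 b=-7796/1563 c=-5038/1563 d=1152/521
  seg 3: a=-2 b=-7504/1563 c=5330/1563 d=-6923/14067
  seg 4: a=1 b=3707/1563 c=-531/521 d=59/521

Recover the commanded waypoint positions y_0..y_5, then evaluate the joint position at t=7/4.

y_0=-2 y_1=1 y_2=4 y_3=-2 y_4=1 y_5=2
S(7/4) = 118865/33344

y_0 = S_0(0) = a_0 = -2
y_1 = S_1(0) = a_1 = 1
y_2 = S_2(0) = a_2 = 4
y_3 = S_3(0) = a_3 = -2
y_4 = S_4(0) = a_4 = 1
y_5 = S_4(3) = 2
t_q=7/4 is in segment 1 (τ=3/4); S_1(τ)=118865/33344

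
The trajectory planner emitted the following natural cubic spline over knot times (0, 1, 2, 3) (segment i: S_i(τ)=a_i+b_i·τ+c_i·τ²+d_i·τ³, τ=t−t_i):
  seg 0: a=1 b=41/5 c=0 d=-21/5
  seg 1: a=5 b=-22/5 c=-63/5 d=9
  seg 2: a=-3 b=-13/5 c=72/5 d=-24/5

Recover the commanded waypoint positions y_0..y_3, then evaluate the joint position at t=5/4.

y_0 = S_0(0) = a_0 = 1
y_1 = S_1(0) = a_1 = 5
y_2 = S_2(0) = a_2 = -3
y_3 = S_2(1) = 4
t_q=5/4 is in segment 1 (τ=1/4); S_1(τ)=1041/320

y_0=1 y_1=5 y_2=-3 y_3=4
S(5/4) = 1041/320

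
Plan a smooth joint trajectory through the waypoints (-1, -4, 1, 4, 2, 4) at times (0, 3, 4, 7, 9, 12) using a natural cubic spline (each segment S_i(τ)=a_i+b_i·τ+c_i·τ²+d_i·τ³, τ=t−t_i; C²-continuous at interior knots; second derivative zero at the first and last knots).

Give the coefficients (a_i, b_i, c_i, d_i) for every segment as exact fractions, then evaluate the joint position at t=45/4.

  seg 0: a=-1 b=-3079/888 c=0 d=2191/7992
  seg 1: a=-4 b=1747/444 c=2191/888 d=-415/296
  seg 2: a=1 b=4141/888 c=-193/111 d=1379/7992
  seg 3: a=4 b=-493/444 c=-55/296 d=107/888
  seg 4: a=2 b=-181/444 c=159/296 d=-53/888
S(45/4) = 59149/18944

Δ: Δ0=-1, Δ1=5, Δ2=1, Δ3=-1, Δ4=2/3
row 1: diag=8, rhs=36; c'=1/8, d'=9/2
row 2: denom=8−1·1/8=63/8; d'=(-24−1·9/2)/(63/8)=-76/21
row 3: denom=10−3·8/21=62/7; d'=(-12−3·-76/21)/(62/7)=-4/31
row 4: denom=10−2·7/31=296/31; d'=(10−2·-4/31)/(296/31)=159/148
back: M4=159/148
back: M3=-4/31−7/31·159/148=-55/148
back: M2=-76/21−8/21·-55/148=-386/111
back: M1=9/2−1/8·-386/111=2191/444
M: M0=0, M1=2191/444, M2=-386/111, M3=-55/148, M4=159/148, M5=0
seg 0: a=-1, c=M0/2=0, d=(M1−M0)/(6·3)=2191/7992, b=Δ0−h0·(2M0+M1)/6=-3079/888
seg 1: a=-4, c=M1/2=2191/888, d=(M2−M1)/(6·1)=-415/296, b=Δ1−h1·(2M1+M2)/6=1747/444
seg 2: a=1, c=M2/2=-193/111, d=(M3−M2)/(6·3)=1379/7992, b=Δ2−h2·(2M2+M3)/6=4141/888
seg 3: a=4, c=M3/2=-55/296, d=(M4−M3)/(6·2)=107/888, b=Δ3−h3·(2M3+M4)/6=-493/444
seg 4: a=2, c=M4/2=159/296, d=(M5−M4)/(6·3)=-53/888, b=Δ4−h4·(2M4+M5)/6=-181/444
t_q=45/4 → seg 4, τ=9/4; S=2+-181/444·τ+159/296·τ²+-53/888·τ³=59149/18944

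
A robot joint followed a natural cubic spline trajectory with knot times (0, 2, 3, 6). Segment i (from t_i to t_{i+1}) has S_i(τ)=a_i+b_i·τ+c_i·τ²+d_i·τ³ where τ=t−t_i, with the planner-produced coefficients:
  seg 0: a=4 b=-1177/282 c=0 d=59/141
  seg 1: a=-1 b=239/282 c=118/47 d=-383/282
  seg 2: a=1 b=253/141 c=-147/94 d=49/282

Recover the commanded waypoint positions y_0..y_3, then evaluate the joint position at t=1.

y_0=4 y_1=-1 y_2=1 y_3=-3
S(1) = 23/94

y_0 = S_0(0) = a_0 = 4
y_1 = S_1(0) = a_1 = -1
y_2 = S_2(0) = a_2 = 1
y_3 = S_2(3) = -3
t_q=1 is in segment 0 (τ=1); S_0(τ)=23/94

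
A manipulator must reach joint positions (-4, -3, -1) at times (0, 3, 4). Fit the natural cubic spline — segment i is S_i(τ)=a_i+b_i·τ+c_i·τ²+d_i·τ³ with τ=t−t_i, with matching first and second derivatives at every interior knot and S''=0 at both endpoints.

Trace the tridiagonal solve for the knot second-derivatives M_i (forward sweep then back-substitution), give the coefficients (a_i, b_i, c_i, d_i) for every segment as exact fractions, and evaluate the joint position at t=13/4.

  seg 0: a=-4 b=-7/24 c=0 d=5/72
  seg 1: a=-3 b=19/12 c=5/8 d=-5/24
S(13/4) = -1315/512

Δ: Δ0=1/3, Δ1=2
row 1: diag=8, rhs=10; c'=1/8, d'=5/4
back: M1=5/4
M: M0=0, M1=5/4, M2=0
seg 0: a=-4, c=M0/2=0, d=(M1−M0)/(6·3)=5/72, b=Δ0−h0·(2M0+M1)/6=-7/24
seg 1: a=-3, c=M1/2=5/8, d=(M2−M1)/(6·1)=-5/24, b=Δ1−h1·(2M1+M2)/6=19/12
t_q=13/4 → seg 1, τ=1/4; S=-3+19/12·τ+5/8·τ²+-5/24·τ³=-1315/512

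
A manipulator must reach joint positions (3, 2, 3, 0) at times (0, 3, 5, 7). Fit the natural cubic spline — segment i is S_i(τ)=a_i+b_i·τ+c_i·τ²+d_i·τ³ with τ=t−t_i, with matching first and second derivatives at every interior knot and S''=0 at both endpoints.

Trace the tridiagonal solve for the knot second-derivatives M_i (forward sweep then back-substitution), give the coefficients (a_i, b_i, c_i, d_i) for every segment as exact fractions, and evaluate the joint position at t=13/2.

  seg 0: a=3 b=-43/57 c=0 d=8/171
  seg 1: a=2 b=29/57 c=8/19 d=-97/456
  seg 2: a=3 b=-41/114 c=-65/76 d=65/456
S(13/2) = 1237/1216

Δ: Δ0=-1/3, Δ1=1/2, Δ2=-3/2
row 1: diag=10, rhs=5; c'=1/5, d'=1/2
row 2: denom=8−2·1/5=38/5; d'=(-12−2·1/2)/(38/5)=-65/38
back: M2=-65/38
back: M1=1/2−1/5·-65/38=16/19
M: M0=0, M1=16/19, M2=-65/38, M3=0
seg 0: a=3, c=M0/2=0, d=(M1−M0)/(6·3)=8/171, b=Δ0−h0·(2M0+M1)/6=-43/57
seg 1: a=2, c=M1/2=8/19, d=(M2−M1)/(6·2)=-97/456, b=Δ1−h1·(2M1+M2)/6=29/57
seg 2: a=3, c=M2/2=-65/76, d=(M3−M2)/(6·2)=65/456, b=Δ2−h2·(2M2+M3)/6=-41/114
t_q=13/2 → seg 2, τ=3/2; S=3+-41/114·τ+-65/76·τ²+65/456·τ³=1237/1216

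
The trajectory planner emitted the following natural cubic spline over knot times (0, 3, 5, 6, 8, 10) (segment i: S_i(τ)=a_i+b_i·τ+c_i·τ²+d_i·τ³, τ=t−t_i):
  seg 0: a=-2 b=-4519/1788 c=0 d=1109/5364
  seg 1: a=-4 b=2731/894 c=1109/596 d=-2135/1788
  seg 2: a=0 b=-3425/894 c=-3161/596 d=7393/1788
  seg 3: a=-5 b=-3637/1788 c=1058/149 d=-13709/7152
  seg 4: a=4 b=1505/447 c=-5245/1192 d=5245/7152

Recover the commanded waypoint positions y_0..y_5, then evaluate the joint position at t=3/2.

y_0 = S_0(0) = a_0 = -2
y_1 = S_1(0) = a_1 = -4
y_2 = S_2(0) = a_2 = 0
y_3 = S_3(0) = a_3 = -5
y_4 = S_4(0) = a_4 = 4
y_5 = S_4(2) = -1
t_q=3/2 is in segment 0 (τ=3/2); S_0(τ)=-24285/4768

y_0=-2 y_1=-4 y_2=0 y_3=-5 y_4=4 y_5=-1
S(3/2) = -24285/4768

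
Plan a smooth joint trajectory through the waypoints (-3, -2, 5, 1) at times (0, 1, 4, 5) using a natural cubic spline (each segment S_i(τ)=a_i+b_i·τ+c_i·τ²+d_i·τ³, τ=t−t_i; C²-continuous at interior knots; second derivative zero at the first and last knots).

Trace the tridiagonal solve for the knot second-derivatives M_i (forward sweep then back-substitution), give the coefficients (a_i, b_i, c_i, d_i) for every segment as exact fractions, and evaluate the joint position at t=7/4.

Δ: Δ0=1, Δ1=7/3, Δ2=-4
row 1: diag=8, rhs=8; c'=3/8, d'=1
row 2: denom=8−3·3/8=55/8; d'=(-38−3·1)/(55/8)=-328/55
back: M2=-328/55
back: M1=1−3/8·-328/55=178/55
M: M0=0, M1=178/55, M2=-328/55, M3=0
seg 0: a=-3, c=M0/2=0, d=(M1−M0)/(6·1)=89/165, b=Δ0−h0·(2M0+M1)/6=76/165
seg 1: a=-2, c=M1/2=89/55, d=(M2−M1)/(6·3)=-23/45, b=Δ1−h1·(2M1+M2)/6=343/165
seg 2: a=5, c=M2/2=-164/55, d=(M3−M2)/(6·1)=164/165, b=Δ2−h2·(2M2+M3)/6=-332/165
t_q=7/4 → seg 1, τ=3/4; S=-2+343/165·τ+89/55·τ²+-23/45·τ³=893/3520

  seg 0: a=-3 b=76/165 c=0 d=89/165
  seg 1: a=-2 b=343/165 c=89/55 d=-23/45
  seg 2: a=5 b=-332/165 c=-164/55 d=164/165
S(7/4) = 893/3520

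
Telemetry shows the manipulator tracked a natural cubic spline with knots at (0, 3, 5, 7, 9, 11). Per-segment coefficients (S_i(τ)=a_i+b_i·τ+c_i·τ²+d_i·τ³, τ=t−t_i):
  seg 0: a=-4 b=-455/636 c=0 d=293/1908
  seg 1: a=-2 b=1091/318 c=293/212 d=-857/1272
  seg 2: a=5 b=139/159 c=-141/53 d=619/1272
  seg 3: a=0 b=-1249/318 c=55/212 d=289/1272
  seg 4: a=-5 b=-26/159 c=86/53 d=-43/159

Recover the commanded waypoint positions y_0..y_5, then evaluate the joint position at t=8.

y_0=-4 y_1=-2 y_2=5 y_3=0 y_4=-5 y_5=-1
S(8) = -1459/424

y_0 = S_0(0) = a_0 = -4
y_1 = S_1(0) = a_1 = -2
y_2 = S_2(0) = a_2 = 5
y_3 = S_3(0) = a_3 = 0
y_4 = S_4(0) = a_4 = -5
y_5 = S_4(2) = -1
t_q=8 is in segment 3 (τ=1); S_3(τ)=-1459/424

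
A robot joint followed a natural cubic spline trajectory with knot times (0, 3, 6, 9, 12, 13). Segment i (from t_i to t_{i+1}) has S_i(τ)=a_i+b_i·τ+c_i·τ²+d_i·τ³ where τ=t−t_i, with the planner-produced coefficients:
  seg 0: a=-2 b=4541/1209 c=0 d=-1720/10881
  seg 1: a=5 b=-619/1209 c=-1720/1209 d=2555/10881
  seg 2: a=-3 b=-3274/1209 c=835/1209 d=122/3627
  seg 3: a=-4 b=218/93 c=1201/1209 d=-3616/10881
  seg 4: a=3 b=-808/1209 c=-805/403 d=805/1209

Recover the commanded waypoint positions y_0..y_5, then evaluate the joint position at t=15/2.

y_0 = S_0(0) = a_0 = -2
y_1 = S_1(0) = a_1 = 5
y_2 = S_2(0) = a_2 = -3
y_3 = S_3(0) = a_3 = -4
y_4 = S_4(0) = a_4 = 3
y_5 = S_4(1) = 1
t_q=15/2 is in segment 2 (τ=3/2); S_2(τ)=-2174/403

y_0=-2 y_1=5 y_2=-3 y_3=-4 y_4=3 y_5=1
S(15/2) = -2174/403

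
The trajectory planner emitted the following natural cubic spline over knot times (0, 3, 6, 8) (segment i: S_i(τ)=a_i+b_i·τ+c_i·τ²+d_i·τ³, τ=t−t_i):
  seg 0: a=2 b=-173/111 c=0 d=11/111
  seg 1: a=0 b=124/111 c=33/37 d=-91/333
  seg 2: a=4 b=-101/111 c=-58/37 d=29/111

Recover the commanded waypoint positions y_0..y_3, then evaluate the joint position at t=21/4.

y_0=2 y_1=0 y_2=4 y_3=-2
S(21/4) = 9273/2368

y_0 = S_0(0) = a_0 = 2
y_1 = S_1(0) = a_1 = 0
y_2 = S_2(0) = a_2 = 4
y_3 = S_2(2) = -2
t_q=21/4 is in segment 1 (τ=9/4); S_1(τ)=9273/2368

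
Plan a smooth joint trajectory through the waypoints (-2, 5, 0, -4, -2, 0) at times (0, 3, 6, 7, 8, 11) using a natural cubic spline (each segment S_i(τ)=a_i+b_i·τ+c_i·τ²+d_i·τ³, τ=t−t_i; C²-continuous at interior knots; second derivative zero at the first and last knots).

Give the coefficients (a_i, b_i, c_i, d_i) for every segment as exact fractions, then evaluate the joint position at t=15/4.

  seg 0: a=-2 b=154/51 c=0 d=-35/459
  seg 1: a=5 b=49/51 c=-35/51 d=-29/459
  seg 2: a=0 b=-248/51 c=-64/51 d=36/17
  seg 3: a=-4 b=-52/51 c=260/51 d=-106/51
  seg 4: a=-2 b=50/17 c=-58/51 d=58/459
S(15/4) = 5775/1088

Δ: Δ0=7/3, Δ1=-5/3, Δ2=-4, Δ3=2, Δ4=2/3
row 1: diag=12, rhs=-24; c'=1/4, d'=-2
row 2: denom=8−3·1/4=29/4; d'=(-14−3·-2)/(29/4)=-32/29
row 3: denom=4−1·4/29=112/29; d'=(36−1·-32/29)/(112/29)=269/28
row 4: denom=8−1·29/112=867/112; d'=(-8−1·269/28)/(867/112)=-116/51
back: M4=-116/51
back: M3=269/28−29/112·-116/51=520/51
back: M2=-32/29−4/29·520/51=-128/51
back: M1=-2−1/4·-128/51=-70/51
M: M0=0, M1=-70/51, M2=-128/51, M3=520/51, M4=-116/51, M5=0
seg 0: a=-2, c=M0/2=0, d=(M1−M0)/(6·3)=-35/459, b=Δ0−h0·(2M0+M1)/6=154/51
seg 1: a=5, c=M1/2=-35/51, d=(M2−M1)/(6·3)=-29/459, b=Δ1−h1·(2M1+M2)/6=49/51
seg 2: a=0, c=M2/2=-64/51, d=(M3−M2)/(6·1)=36/17, b=Δ2−h2·(2M2+M3)/6=-248/51
seg 3: a=-4, c=M3/2=260/51, d=(M4−M3)/(6·1)=-106/51, b=Δ3−h3·(2M3+M4)/6=-52/51
seg 4: a=-2, c=M4/2=-58/51, d=(M5−M4)/(6·3)=58/459, b=Δ4−h4·(2M4+M5)/6=50/17
t_q=15/4 → seg 1, τ=3/4; S=5+49/51·τ+-35/51·τ²+-29/459·τ³=5775/1088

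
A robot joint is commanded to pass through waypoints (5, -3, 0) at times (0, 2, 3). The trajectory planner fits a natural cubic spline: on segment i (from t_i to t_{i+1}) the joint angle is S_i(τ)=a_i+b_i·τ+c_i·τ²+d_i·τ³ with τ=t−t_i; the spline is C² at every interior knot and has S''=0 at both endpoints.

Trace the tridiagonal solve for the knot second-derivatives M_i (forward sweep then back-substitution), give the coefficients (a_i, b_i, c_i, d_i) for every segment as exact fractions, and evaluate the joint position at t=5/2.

Δ: Δ0=-4, Δ1=3
row 1: diag=6, rhs=42; c'=1/6, d'=7
back: M1=7
M: M0=0, M1=7, M2=0
seg 0: a=5, c=M0/2=0, d=(M1−M0)/(6·2)=7/12, b=Δ0−h0·(2M0+M1)/6=-19/3
seg 1: a=-3, c=M1/2=7/2, d=(M2−M1)/(6·1)=-7/6, b=Δ1−h1·(2M1+M2)/6=2/3
t_q=5/2 → seg 1, τ=1/2; S=-3+2/3·τ+7/2·τ²+-7/6·τ³=-31/16

  seg 0: a=5 b=-19/3 c=0 d=7/12
  seg 1: a=-3 b=2/3 c=7/2 d=-7/6
S(5/2) = -31/16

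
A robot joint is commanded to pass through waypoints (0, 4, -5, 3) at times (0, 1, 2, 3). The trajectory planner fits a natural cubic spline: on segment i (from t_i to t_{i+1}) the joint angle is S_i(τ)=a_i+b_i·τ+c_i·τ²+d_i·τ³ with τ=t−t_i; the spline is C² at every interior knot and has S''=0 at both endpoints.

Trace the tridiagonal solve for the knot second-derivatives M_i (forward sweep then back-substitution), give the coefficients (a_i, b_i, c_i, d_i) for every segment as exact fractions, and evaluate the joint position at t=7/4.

Δ: Δ0=4, Δ1=-9, Δ2=8
row 1: diag=4, rhs=-78; c'=1/4, d'=-39/2
row 2: denom=4−1·1/4=15/4; d'=(102−1·-39/2)/(15/4)=162/5
back: M2=162/5
back: M1=-39/2−1/4·162/5=-138/5
M: M0=0, M1=-138/5, M2=162/5, M3=0
seg 0: a=0, c=M0/2=0, d=(M1−M0)/(6·1)=-23/5, b=Δ0−h0·(2M0+M1)/6=43/5
seg 1: a=4, c=M1/2=-69/5, d=(M2−M1)/(6·1)=10, b=Δ1−h1·(2M1+M2)/6=-26/5
seg 2: a=-5, c=M2/2=81/5, d=(M3−M2)/(6·1)=-27/5, b=Δ2−h2·(2M2+M3)/6=-14/5
t_q=7/4 → seg 1, τ=3/4; S=4+-26/5·τ+-69/5·τ²+10·τ³=-551/160

  seg 0: a=0 b=43/5 c=0 d=-23/5
  seg 1: a=4 b=-26/5 c=-69/5 d=10
  seg 2: a=-5 b=-14/5 c=81/5 d=-27/5
S(7/4) = -551/160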